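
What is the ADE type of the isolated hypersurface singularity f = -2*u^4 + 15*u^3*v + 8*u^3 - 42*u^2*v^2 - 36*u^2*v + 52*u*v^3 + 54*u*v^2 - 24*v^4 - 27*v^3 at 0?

The Hessian of f at 0 has rank 0. Corank 2; j^3 = (2*u - 3*v)^3 is a perfect cube, so E-series; the 4-jet and mu = 7 give E_7.

E7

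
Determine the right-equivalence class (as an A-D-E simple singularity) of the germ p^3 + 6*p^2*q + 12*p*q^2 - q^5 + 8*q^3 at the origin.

E_{8}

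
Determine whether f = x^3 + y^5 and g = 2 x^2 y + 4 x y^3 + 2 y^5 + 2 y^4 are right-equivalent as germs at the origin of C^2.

The Hessian of f at 0 has rank 0. Corank 2; j^3 = x^3 is a perfect cube, so E-series; the 5-jet and mu = 8 give E_8. The Hessian of g at 0 has rank 0. Corank 2; j^3 = 2*x^2*y has shape L^2 M (L != M), so D-series; mu = 5 gives D_5. f is E_8 but g is D_5, hence not right-equivalent.

No.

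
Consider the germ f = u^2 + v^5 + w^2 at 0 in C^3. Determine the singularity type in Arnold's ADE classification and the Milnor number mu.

Type A_{4}, Milnor number mu = 4.

The Hessian of f at 0 has rank 2. Corank 1: A-series; mu = 4 gives A_4.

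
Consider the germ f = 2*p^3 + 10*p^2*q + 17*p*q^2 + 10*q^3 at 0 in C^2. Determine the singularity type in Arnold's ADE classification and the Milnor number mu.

The Hessian of f at 0 is [[0, 0], [0, 0]] with rank 0, so corank 2. A Groebner basis of the Jacobian ideal J(f) in C{p,q} is {q^3, p^2 - 11*q^2/2, p*q + 5*q^2/2}; counting standard monomials gives mu = 4. Corank 2; j^3 = (p + 2*q)*(2*p^2 + 6*p*q + 5*q^2) splits into three distinct lines over C (the quadratic factor has nonzero discriminant), so D_4.

Type D4, Milnor number mu = 4.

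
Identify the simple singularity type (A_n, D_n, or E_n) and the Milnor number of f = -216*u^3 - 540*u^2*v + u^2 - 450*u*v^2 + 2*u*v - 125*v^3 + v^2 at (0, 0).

The Hessian of f at 0 is [[2, 2], [2, 2]] with rank 1, so corank 1. A Groebner basis of the Jacobian ideal J(f) in C{u,v} is {v^2, u + v}; counting standard monomials gives mu = 2. Corank 1: A-series; mu = 2 gives A_2.

Type A_{2}, Milnor number mu = 2.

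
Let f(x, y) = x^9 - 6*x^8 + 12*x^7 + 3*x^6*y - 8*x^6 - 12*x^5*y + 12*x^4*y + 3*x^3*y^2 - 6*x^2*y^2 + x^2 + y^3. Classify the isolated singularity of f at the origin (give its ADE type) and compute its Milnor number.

Type A_2, Milnor number mu = 2.

The Hessian of f at 0 has rank 1. Corank 1: A-series; mu = 2 gives A_2.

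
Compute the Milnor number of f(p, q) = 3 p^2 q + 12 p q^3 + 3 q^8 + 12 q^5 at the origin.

9

The Hessian of f at 0 has rank 0. Corank 2; j^3 = 3*p^2*q has shape L^2 M (L != M), so D-series; mu = 9 gives D_9.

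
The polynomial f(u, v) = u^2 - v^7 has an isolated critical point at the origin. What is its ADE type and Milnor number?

Type A_{6}, Milnor number mu = 6.

The Hessian of f at 0 has rank 1. Corank 1: A-series; mu = 6 gives A_6.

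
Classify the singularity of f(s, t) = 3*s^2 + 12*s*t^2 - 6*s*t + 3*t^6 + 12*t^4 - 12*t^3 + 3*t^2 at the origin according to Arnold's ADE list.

A_5

The Hessian of f at 0 is [[6, -6], [-6, 6]] with rank 1, so corank 1. A Groebner basis of the Jacobian ideal J(f) in C{s,t} is {s^3 + 3*s^2/2 - 5*s*t/2 - s/2 + t/2, s^2*t + s^2 - 3*s*t/2 - s/4 + t/4, s/2 + t^2 - t/2}; counting standard monomials gives mu = 5. Corank 1: A-series; mu = 5 gives A_5.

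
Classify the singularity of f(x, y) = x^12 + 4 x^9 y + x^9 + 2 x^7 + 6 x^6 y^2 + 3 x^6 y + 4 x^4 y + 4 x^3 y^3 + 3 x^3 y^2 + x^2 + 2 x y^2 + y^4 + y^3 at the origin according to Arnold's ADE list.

The Hessian of f at 0 is [[2, 0], [0, 0]] with rank 1, so corank 1. A Groebner basis of the Jacobian ideal J(f) in C{x,y} is {y^2, x}; counting standard monomials gives mu = 2. Corank 1: A-series; mu = 2 gives A_2.

A2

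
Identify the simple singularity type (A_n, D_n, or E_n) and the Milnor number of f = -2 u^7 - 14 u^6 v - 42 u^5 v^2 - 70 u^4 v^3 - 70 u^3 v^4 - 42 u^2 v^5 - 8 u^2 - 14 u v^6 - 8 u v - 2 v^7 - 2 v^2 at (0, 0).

Type A_{6}, Milnor number mu = 6.

The Hessian of f at 0 has rank 1. Corank 1: A-series; mu = 6 gives A_6.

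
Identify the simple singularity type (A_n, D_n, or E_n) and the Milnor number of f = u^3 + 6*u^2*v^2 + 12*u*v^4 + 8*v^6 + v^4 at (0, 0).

Type E_6, Milnor number mu = 6.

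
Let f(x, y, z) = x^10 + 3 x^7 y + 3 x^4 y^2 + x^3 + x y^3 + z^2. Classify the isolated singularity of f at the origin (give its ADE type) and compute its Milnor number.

Type E_7, Milnor number mu = 7.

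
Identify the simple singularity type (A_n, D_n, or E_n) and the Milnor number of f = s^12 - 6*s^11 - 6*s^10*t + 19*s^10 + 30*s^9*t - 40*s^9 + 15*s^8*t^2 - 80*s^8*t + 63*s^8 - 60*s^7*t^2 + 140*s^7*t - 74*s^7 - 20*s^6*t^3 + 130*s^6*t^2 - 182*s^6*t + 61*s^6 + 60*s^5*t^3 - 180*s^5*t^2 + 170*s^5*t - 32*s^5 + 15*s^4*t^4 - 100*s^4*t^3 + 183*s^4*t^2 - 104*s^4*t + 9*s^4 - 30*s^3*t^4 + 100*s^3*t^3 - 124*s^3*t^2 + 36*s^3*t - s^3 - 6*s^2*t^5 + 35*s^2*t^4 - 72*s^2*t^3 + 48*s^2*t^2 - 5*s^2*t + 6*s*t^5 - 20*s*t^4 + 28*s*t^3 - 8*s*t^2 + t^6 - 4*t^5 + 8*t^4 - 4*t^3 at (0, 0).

Type D_7, Milnor number mu = 7.

The Hessian of f at 0 has rank 0. Corank 2; j^3 = -(s + t)*(s + 2*t)^2 has shape L^2 M (L != M), so D-series; mu = 7 gives D_7.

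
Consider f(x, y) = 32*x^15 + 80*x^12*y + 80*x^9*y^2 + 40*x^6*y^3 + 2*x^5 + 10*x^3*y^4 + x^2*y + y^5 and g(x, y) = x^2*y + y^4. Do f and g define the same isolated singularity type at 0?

No.

The Hessian of f at 0 has rank 0. Corank 2; j^3 = x^2*y has shape L^2 M (L != M), so D-series; mu = 6 gives D_6. The Hessian of g at 0 has rank 0. Corank 2; j^3 = x^2*y has shape L^2 M (L != M), so D-series; mu = 5 gives D_5. f is D_6 but g is D_5, hence not right-equivalent.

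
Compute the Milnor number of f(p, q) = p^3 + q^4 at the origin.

The Hessian of f at 0 is [[0, 0], [0, 0]] with rank 0, so corank 2. A Groebner basis of the Jacobian ideal J(f) in C{p,q} is {q^3, p^2}; counting standard monomials gives mu = 6. Corank 2; j^3 = p^3 is a perfect cube, so E-series; the 4-jet and mu = 6 give E_6.

6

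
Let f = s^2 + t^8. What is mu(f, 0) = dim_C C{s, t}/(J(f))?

7

The Hessian of f at 0 has rank 1. Corank 1: A-series; mu = 7 gives A_7.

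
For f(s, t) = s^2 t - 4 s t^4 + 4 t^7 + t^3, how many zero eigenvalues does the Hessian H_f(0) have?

Hessian at 0 has rank 0.

2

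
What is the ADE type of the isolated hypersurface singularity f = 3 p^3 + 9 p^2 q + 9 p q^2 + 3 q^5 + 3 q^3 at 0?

E8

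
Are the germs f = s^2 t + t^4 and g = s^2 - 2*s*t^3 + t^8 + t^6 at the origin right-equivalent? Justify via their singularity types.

The Hessian of f at 0 is [[0, 0], [0, 0]] with rank 0, so corank 2. A Groebner basis of the Jacobian ideal J(f) in C{s,t} is {s^3, s^2/4 + t^3, s*t}; counting standard monomials gives mu = 5. Corank 2; j^3 = s^2*t has shape L^2 M (L != M), so D-series; mu = 5 gives D_5. The Hessian of g at 0 is [[2, 0], [0, 0]] with rank 1, so corank 1. A Groebner basis of the Jacobian ideal J(g) in C{s,t} is {s^3, s^2*t, -s + t^3}; counting standard monomials gives mu = 7. Corank 1: A-series; mu = 7 gives A_7. f is D_5 but g is A_7, hence not right-equivalent.

No.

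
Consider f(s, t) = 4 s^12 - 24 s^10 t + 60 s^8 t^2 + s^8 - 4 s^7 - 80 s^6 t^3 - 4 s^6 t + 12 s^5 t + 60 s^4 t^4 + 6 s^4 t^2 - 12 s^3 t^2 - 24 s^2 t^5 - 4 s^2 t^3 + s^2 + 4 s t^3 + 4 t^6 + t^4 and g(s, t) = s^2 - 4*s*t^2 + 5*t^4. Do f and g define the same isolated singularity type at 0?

The Hessian of f at 0 is [[2, 0], [0, 0]] with rank 1, so corank 1. A Groebner basis of the Jacobian ideal J(f) in C{s,t} is {t^3, s}; counting standard monomials gives mu = 3. Corank 1: A-series; mu = 3 gives A_3. The Hessian of g at 0 is [[2, 0], [0, 0]] with rank 1, so corank 1. A Groebner basis of the Jacobian ideal J(g) in C{s,t} is {s^2, s*t, -s/2 + t^2}; counting standard monomials gives mu = 3. Corank 1: A-series; mu = 3 gives A_3. Both have type A_3, hence right-equivalent.

Yes.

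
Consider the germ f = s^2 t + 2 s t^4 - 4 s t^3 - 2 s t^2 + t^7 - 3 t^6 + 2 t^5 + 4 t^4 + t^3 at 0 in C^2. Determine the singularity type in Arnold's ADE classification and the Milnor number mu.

Type D_7, Milnor number mu = 7.

The Hessian of f at 0 has rank 0. Corank 2; j^3 = t*(s - t)^2 has shape L^2 M (L != M), so D-series; mu = 7 gives D_7.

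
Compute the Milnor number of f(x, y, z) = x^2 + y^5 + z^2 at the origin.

The Hessian of f at 0 has rank 2. Corank 1: A-series; mu = 4 gives A_4.

4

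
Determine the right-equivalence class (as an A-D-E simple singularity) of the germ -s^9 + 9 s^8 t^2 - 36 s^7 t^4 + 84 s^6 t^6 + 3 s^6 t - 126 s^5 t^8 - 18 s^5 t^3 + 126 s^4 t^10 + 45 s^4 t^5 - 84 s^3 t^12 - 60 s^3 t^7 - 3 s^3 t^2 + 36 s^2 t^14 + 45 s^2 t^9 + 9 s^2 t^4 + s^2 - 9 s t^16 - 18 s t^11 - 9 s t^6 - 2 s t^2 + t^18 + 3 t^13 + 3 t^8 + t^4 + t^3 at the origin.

A_2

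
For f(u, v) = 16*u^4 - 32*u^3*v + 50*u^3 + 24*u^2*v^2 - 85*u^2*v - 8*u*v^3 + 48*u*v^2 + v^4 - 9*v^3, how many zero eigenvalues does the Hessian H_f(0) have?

2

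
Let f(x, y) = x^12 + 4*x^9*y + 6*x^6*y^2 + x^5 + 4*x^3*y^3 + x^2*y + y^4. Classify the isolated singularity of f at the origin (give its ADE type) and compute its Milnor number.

Type D5, Milnor number mu = 5.

The Hessian of f at 0 has rank 0. Corank 2; j^3 = x^2*y has shape L^2 M (L != M), so D-series; mu = 5 gives D_5.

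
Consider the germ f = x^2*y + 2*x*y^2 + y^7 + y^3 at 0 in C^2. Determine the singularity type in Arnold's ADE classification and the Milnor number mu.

Type D_{8}, Milnor number mu = 8.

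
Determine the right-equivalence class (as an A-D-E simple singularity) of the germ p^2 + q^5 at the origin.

A_4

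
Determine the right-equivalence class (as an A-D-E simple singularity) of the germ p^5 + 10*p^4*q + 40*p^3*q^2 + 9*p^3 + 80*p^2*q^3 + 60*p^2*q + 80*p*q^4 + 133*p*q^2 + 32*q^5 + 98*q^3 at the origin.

D_6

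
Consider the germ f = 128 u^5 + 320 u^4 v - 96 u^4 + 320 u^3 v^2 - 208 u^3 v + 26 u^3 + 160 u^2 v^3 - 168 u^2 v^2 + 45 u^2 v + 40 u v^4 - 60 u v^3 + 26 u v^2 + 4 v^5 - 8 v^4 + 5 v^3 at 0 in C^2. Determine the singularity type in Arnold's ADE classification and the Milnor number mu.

The Hessian of f at 0 has rank 0. Corank 2; j^3 = (2*u + v)*(13*u^2 + 16*u*v + 5*v^2) splits into three distinct lines over C (the quadratic factor has nonzero discriminant), so D_4.

Type D4, Milnor number mu = 4.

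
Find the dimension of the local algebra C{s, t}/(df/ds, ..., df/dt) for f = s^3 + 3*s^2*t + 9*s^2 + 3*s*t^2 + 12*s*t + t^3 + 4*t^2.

The Hessian of f at 0 is [[18, 12], [12, 8]] with rank 1, so corank 1. A Groebner basis of the Jacobian ideal J(f) in C{s,t} is {t^2, s + 2*t/3}; counting standard monomials gives mu = 2. Corank 1: A-series; mu = 2 gives A_2.

2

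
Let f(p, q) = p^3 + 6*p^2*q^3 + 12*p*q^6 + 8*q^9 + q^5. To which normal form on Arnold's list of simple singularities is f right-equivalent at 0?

E_8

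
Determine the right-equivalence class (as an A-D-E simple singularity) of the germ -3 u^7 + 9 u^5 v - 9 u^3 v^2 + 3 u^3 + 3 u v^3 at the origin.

E7

The Hessian of f at 0 has rank 0. Corank 2; j^3 = 3*u^3 is a perfect cube, so E-series; the 4-jet and mu = 7 give E_7.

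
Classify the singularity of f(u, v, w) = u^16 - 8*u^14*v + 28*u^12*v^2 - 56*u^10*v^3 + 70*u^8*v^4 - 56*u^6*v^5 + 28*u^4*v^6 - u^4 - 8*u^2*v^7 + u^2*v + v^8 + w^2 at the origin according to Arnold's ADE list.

D_{9}

The Hessian of f at 0 is [[0, 0, 0], [0, 0, 0], [0, 0, 2]] with rank 1, so corank 2. A Groebner basis of the Jacobian ideal J(f) in C{u,v,w} is {u^2/8 + v^7, u^3, u*v, w}; counting standard monomials gives mu = 9. Corank 2; j^3 = u^2*v has shape L^2 M (L != M), so D-series; mu = 9 gives D_9.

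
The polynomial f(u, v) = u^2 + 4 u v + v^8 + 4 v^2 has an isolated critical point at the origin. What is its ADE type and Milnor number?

The Hessian of f at 0 is [[2, 4], [4, 8]] with rank 1, so corank 1. A Groebner basis of the Jacobian ideal J(f) in C{u,v} is {v^7, u + 2*v}; counting standard monomials gives mu = 7. Corank 1: A-series; mu = 7 gives A_7.

Type A_{7}, Milnor number mu = 7.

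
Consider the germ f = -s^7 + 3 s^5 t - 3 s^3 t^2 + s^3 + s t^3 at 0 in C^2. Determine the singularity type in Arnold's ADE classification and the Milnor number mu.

The Hessian of f at 0 has rank 0. Corank 2; j^3 = s^3 is a perfect cube, so E-series; the 4-jet and mu = 7 give E_7.

Type E7, Milnor number mu = 7.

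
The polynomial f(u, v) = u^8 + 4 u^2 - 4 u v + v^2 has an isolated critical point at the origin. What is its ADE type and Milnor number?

Type A_7, Milnor number mu = 7.

The Hessian of f at 0 is [[8, -4], [-4, 2]] with rank 1, so corank 1. A Groebner basis of the Jacobian ideal J(f) in C{u,v} is {v^7, u - v/2}; counting standard monomials gives mu = 7. Corank 1: A-series; mu = 7 gives A_7.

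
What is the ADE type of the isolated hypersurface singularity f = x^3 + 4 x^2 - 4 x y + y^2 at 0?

The Hessian of f at 0 is [[8, -4], [-4, 2]] with rank 1, so corank 1. A Groebner basis of the Jacobian ideal J(f) in C{x,y} is {y^2, x - y/2}; counting standard monomials gives mu = 2. Corank 1: A-series; mu = 2 gives A_2.

A_{2}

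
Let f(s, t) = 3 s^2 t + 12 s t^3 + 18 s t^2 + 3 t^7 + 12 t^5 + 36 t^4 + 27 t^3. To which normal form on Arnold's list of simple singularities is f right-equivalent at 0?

D_{8}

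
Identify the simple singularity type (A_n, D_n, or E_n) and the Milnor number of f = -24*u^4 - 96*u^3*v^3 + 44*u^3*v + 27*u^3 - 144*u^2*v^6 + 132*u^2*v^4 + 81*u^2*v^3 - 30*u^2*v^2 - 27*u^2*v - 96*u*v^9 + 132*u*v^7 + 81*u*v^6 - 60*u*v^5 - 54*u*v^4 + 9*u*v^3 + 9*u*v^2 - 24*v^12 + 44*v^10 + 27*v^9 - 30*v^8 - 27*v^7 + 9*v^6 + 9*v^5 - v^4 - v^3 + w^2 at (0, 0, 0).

Type E_7, Milnor number mu = 7.

The Hessian of f at 0 is [[0, 0, 0], [0, 0, 0], [0, 0, 2]] with rank 1, so corank 2. A Groebner basis of the Jacobian ideal J(f) in C{u,v,w} is {19683*u^2/4 - 6561*u*v/2 + v^4 + 27*v^3/4 + 2187*v^2/4, u^3 - 135*u^2/4 + 45*u*v/2 - v^3/12 - 15*v^2/4, u^2*v - 243*u^2/4 + 81*u*v/2 - 7*v^3/36 - 27*v^2/4, -81*u^2 + u*v^2 + 54*u*v - 4*v^3/9 - 9*v^2, w}; counting standard monomials gives mu = 7. Corank 2; j^3 = (3*u - v)^3 is a perfect cube, so E-series; the 4-jet and mu = 7 give E_7.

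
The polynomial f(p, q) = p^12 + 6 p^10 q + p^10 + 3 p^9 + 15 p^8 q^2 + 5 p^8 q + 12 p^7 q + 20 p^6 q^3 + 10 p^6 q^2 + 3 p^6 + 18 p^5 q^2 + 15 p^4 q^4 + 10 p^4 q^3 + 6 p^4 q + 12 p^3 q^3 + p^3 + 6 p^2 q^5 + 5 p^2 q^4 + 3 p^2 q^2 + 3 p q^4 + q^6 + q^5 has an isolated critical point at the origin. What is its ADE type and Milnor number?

Type E8, Milnor number mu = 8.

The Hessian of f at 0 is [[0, 0], [0, 0]] with rank 0, so corank 2. A Groebner basis of the Jacobian ideal J(f) in C{p,q} is {q^4, p^3, p^2/2 + p*q^2}; counting standard monomials gives mu = 8. Corank 2; j^3 = p^3 is a perfect cube, so E-series; the 5-jet and mu = 8 give E_8.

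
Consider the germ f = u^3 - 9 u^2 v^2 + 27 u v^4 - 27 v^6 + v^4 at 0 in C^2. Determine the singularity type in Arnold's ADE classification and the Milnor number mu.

Type E6, Milnor number mu = 6.

The Hessian of f at 0 is [[0, 0], [0, 0]] with rank 0, so corank 2. A Groebner basis of the Jacobian ideal J(f) in C{u,v} is {u^3, u^2*v, -u^2/6 + u*v^2, v^3}; counting standard monomials gives mu = 6. Corank 2; j^3 = u^3 is a perfect cube, so E-series; the 4-jet and mu = 6 give E_6.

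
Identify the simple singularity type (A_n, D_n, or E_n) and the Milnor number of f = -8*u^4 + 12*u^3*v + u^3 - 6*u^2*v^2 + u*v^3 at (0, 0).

The Hessian of f at 0 is [[0, 0], [0, 0]] with rank 0, so corank 2. A Groebner basis of the Jacobian ideal J(f) in C{u,v} is {3*u^2/4 + v^4 + v^3/4, u^3, u^2*v - u^2/4 - v^3/12, -u^2 + u*v^2 - v^3/3}; counting standard monomials gives mu = 7. Corank 2; j^3 = u^3 is a perfect cube, so E-series; the 4-jet and mu = 7 give E_7.

Type E7, Milnor number mu = 7.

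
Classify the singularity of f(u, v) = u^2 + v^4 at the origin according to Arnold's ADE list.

The Hessian of f at 0 has rank 1. Corank 1: A-series; mu = 3 gives A_3.

A_3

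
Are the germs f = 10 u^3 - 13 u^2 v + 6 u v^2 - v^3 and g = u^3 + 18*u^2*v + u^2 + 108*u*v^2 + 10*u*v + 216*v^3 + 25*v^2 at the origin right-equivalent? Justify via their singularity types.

The Hessian of f at 0 has rank 0. Corank 2; j^3 = (2*u - v)*(5*u^2 - 4*u*v + v^2) splits into three distinct lines over C (the quadratic factor has nonzero discriminant), so D_4. The Hessian of g at 0 has rank 1. Corank 1: A-series; mu = 2 gives A_2. f is D_4 but g is A_2, hence not right-equivalent.

No.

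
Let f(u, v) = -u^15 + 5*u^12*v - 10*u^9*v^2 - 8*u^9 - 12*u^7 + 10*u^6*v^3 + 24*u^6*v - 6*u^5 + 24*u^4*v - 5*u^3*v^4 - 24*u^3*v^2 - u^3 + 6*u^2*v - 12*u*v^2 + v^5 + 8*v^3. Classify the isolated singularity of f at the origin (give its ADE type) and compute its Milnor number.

Type E_{8}, Milnor number mu = 8.

The Hessian of f at 0 has rank 0. Corank 2; j^3 = -(u - 2*v)^3 is a perfect cube, so E-series; the 5-jet and mu = 8 give E_8.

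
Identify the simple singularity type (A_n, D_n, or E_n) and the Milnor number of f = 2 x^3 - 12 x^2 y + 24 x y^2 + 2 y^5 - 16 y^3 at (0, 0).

Type E8, Milnor number mu = 8.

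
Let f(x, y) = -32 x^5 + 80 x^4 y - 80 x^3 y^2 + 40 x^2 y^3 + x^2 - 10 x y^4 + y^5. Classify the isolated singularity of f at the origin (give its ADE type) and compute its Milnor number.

The Hessian of f at 0 is [[2, 0], [0, 0]] with rank 1, so corank 1. A Groebner basis of the Jacobian ideal J(f) in C{x,y} is {y^4, x}; counting standard monomials gives mu = 4. Corank 1: A-series; mu = 4 gives A_4.

Type A_4, Milnor number mu = 4.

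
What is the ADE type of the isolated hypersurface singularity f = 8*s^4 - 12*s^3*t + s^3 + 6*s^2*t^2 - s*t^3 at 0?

E_{7}

The Hessian of f at 0 is [[0, 0], [0, 0]] with rank 0, so corank 2. A Groebner basis of the Jacobian ideal J(f) in C{s,t} is {3*s^2/4 + t^4 - t^3/4, s^3, s^2*t + s^2/4 - t^3/12, s^2 + s*t^2 - t^3/3}; counting standard monomials gives mu = 7. Corank 2; j^3 = s^3 is a perfect cube, so E-series; the 4-jet and mu = 7 give E_7.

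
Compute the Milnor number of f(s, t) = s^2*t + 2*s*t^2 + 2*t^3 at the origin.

The Hessian of f at 0 is [[0, 0], [0, 0]] with rank 0, so corank 2. A Groebner basis of the Jacobian ideal J(f) in C{s,t} is {t^3, s^2 + 2*t^2, s*t + t^2}; counting standard monomials gives mu = 4. Corank 2; j^3 = t*(s^2 + 2*s*t + 2*t^2) splits into three distinct lines over C (the quadratic factor has nonzero discriminant), so D_4.

4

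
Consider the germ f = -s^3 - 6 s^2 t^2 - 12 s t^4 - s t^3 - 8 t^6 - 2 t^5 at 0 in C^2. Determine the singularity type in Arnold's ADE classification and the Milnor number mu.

Type E_{7}, Milnor number mu = 7.

The Hessian of f at 0 has rank 0. Corank 2; j^3 = -s^3 is a perfect cube, so E-series; the 4-jet and mu = 7 give E_7.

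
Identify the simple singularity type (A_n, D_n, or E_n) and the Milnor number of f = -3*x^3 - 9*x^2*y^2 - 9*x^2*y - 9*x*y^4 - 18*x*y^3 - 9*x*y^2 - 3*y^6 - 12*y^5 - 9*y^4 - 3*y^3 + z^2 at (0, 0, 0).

Type E_8, Milnor number mu = 8.

The Hessian of f at 0 is [[0, 0, 0], [0, 0, 0], [0, 0, 2]] with rank 1, so corank 2. A Groebner basis of the Jacobian ideal J(f) in C{x,y,z} is {y^4, x^3 + 3*x^2*y - 3*x^2/2 - 3*x*y - 2*y^3 - 3*y^2/2, x^2/2 + x*y^2 + x*y + y^3 + y^2/2, z}; counting standard monomials gives mu = 8. Corank 2; j^3 = -3*(x + y)^3 is a perfect cube, so E-series; the 5-jet and mu = 8 give E_8.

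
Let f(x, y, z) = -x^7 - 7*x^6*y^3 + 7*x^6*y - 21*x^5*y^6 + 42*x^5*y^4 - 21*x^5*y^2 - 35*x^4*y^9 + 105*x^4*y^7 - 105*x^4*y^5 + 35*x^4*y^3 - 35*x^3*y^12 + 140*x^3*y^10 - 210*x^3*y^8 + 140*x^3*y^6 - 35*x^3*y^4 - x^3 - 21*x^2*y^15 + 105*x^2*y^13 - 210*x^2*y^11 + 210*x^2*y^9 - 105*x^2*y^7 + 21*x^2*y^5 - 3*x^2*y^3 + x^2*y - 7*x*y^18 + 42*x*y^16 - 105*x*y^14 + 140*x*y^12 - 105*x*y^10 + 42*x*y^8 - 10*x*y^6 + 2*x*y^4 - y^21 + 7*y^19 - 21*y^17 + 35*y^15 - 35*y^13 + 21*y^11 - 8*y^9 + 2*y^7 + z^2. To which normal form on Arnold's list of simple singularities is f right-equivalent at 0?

D_{8}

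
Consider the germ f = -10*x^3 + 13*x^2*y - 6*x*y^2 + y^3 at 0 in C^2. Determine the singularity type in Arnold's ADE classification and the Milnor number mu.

The Hessian of f at 0 has rank 0. Corank 2; j^3 = -(2*x - y)*(5*x^2 - 4*x*y + y^2) splits into three distinct lines over C (the quadratic factor has nonzero discriminant), so D_4.

Type D_4, Milnor number mu = 4.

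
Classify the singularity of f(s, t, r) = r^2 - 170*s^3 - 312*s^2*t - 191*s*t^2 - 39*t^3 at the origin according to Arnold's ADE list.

The Hessian of f at 0 has rank 1. Corank 2; j^3 = -(5*s + 3*t)*(34*s^2 + 42*s*t + 13*t^2) splits into three distinct lines over C (the quadratic factor has nonzero discriminant), so D_4.

D_4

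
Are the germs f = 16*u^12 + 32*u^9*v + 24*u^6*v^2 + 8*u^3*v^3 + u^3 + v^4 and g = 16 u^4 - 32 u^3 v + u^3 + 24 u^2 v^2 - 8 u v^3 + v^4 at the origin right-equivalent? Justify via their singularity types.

The Hessian of f at 0 is [[0, 0], [0, 0]] with rank 0, so corank 2. A Groebner basis of the Jacobian ideal J(f) in C{u,v} is {v^3, u^2}; counting standard monomials gives mu = 6. Corank 2; j^3 = u^3 is a perfect cube, so E-series; the 4-jet and mu = 6 give E_6. The Hessian of g at 0 is [[0, 0], [0, 0]] with rank 0, so corank 2. A Groebner basis of the Jacobian ideal J(g) in C{u,v} is {v^4, u*v^2 - v^3/6, u^2}; counting standard monomials gives mu = 6. Corank 2; j^3 = u^3 is a perfect cube, so E-series; the 4-jet and mu = 6 give E_6. Both have type E_6, hence right-equivalent.

Yes.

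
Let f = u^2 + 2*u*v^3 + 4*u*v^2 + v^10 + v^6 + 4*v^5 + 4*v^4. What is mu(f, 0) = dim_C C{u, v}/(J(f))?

9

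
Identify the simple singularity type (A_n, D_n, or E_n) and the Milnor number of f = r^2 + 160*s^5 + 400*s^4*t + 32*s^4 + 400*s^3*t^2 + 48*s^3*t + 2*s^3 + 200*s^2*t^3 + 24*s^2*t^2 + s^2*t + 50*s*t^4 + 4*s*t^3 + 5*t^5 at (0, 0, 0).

Type D_6, Milnor number mu = 6.

The Hessian of f at 0 has rank 1. Corank 2; j^3 = s^2*(2*s + t) has shape L^2 M (L != M), so D-series; mu = 6 gives D_6.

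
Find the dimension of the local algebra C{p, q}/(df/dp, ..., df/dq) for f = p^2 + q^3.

The Hessian of f at 0 has rank 1. Corank 1: A-series; mu = 2 gives A_2.

2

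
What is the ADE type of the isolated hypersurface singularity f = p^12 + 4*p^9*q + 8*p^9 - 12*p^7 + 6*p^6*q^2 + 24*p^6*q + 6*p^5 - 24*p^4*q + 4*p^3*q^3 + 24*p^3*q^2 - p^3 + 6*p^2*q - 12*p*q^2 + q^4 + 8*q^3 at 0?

E_6

The Hessian of f at 0 is [[0, 0], [0, 0]] with rank 0, so corank 2. A Groebner basis of the Jacobian ideal J(f) in C{p,q} is {q^3, p^2 - 4*p*q + 4*q^2}; counting standard monomials gives mu = 6. Corank 2; j^3 = -(p - 2*q)^3 is a perfect cube, so E-series; the 4-jet and mu = 6 give E_6.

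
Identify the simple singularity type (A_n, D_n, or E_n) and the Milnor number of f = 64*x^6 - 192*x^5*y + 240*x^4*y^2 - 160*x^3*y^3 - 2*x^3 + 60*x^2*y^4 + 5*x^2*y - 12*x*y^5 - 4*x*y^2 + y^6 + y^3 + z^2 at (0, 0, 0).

Type D7, Milnor number mu = 7.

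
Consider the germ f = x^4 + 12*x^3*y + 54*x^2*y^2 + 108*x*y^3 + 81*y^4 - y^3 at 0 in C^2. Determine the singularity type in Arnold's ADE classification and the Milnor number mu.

Type E6, Milnor number mu = 6.

The Hessian of f at 0 is [[0, 0], [0, 0]] with rank 0, so corank 2. A Groebner basis of the Jacobian ideal J(f) in C{x,y} is {x^3 + 9*x^2*y, y^2}; counting standard monomials gives mu = 6. Corank 2; j^3 = -y^3 is a perfect cube, so E-series; the 4-jet and mu = 6 give E_6.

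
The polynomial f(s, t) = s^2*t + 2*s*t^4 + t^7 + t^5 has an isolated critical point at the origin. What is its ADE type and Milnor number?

The Hessian of f at 0 is [[0, 0], [0, 0]] with rank 0, so corank 2. A Groebner basis of the Jacobian ideal J(f) in C{s,t} is {s*t + t^4, s*t^2, s^2 - 5*s*t}; counting standard monomials gives mu = 6. Corank 2; j^3 = s^2*t has shape L^2 M (L != M), so D-series; mu = 6 gives D_6.

Type D6, Milnor number mu = 6.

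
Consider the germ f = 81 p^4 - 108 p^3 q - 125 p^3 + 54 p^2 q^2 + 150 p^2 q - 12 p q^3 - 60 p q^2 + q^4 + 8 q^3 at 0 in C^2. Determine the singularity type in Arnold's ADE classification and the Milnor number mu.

Type E_6, Milnor number mu = 6.

The Hessian of f at 0 has rank 0. Corank 2; j^3 = -(5*p - 2*q)^3 is a perfect cube, so E-series; the 4-jet and mu = 6 give E_6.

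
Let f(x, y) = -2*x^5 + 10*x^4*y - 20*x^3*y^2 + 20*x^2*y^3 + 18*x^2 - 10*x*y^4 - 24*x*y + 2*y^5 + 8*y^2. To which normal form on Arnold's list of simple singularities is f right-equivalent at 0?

A_{4}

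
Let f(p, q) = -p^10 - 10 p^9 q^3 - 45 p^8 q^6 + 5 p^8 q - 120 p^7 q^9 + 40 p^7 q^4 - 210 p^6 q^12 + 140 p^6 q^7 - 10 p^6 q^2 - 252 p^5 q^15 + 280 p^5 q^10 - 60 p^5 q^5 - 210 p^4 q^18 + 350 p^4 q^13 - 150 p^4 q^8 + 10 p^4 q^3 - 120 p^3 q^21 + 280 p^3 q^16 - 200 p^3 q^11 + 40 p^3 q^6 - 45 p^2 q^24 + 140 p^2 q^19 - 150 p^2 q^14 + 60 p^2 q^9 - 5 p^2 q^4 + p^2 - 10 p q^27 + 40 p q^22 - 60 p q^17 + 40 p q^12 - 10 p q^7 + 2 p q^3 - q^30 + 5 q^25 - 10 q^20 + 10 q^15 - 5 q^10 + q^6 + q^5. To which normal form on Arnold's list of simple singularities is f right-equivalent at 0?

A_4

The Hessian of f at 0 is [[2, 0], [0, 0]] with rank 1, so corank 1. A Groebner basis of the Jacobian ideal J(f) in C{p,q} is {p + q^3, p^2, p*q}; counting standard monomials gives mu = 4. Corank 1: A-series; mu = 4 gives A_4.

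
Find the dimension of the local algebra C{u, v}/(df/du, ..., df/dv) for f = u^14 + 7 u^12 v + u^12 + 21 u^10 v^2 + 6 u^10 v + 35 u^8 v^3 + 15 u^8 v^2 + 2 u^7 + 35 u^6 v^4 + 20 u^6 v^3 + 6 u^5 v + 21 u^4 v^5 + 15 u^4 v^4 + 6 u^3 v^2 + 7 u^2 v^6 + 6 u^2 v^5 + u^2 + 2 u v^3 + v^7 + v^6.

6

The Hessian of f at 0 has rank 1. Corank 1: A-series; mu = 6 gives A_6.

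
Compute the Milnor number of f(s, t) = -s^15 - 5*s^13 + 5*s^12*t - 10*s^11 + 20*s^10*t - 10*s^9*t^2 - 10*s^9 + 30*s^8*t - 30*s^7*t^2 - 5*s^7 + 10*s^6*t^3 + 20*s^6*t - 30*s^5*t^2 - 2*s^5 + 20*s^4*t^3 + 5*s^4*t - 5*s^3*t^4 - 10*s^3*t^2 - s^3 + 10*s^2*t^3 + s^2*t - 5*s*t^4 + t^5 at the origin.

6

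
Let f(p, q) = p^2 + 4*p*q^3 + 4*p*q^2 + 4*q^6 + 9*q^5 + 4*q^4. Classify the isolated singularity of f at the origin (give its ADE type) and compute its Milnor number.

Type A_4, Milnor number mu = 4.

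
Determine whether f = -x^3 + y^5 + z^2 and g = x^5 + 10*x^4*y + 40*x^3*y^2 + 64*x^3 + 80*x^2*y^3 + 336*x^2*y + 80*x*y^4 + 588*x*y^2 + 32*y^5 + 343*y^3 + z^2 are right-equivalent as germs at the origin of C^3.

Yes.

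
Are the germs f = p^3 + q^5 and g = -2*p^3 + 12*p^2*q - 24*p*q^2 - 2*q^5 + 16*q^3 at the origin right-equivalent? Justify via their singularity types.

Yes.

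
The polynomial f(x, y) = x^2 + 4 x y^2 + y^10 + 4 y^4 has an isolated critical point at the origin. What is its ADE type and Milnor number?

Type A_9, Milnor number mu = 9.

The Hessian of f at 0 has rank 1. Corank 1: A-series; mu = 9 gives A_9.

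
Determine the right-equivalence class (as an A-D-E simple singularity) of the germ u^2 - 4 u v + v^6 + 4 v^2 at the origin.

A5

The Hessian of f at 0 has rank 1. Corank 1: A-series; mu = 5 gives A_5.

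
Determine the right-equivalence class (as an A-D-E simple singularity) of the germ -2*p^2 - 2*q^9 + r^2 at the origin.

The Hessian of f at 0 has rank 2. Corank 1: A-series; mu = 8 gives A_8.

A_{8}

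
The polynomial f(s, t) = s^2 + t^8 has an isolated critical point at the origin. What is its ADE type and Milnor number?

The Hessian of f at 0 is [[2, 0], [0, 0]] with rank 1, so corank 1. A Groebner basis of the Jacobian ideal J(f) in C{s,t} is {t^7, s}; counting standard monomials gives mu = 7. Corank 1: A-series; mu = 7 gives A_7.

Type A_{7}, Milnor number mu = 7.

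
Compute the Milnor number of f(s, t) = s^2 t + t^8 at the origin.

9

The Hessian of f at 0 has rank 0. Corank 2; j^3 = s^2*t has shape L^2 M (L != M), so D-series; mu = 9 gives D_9.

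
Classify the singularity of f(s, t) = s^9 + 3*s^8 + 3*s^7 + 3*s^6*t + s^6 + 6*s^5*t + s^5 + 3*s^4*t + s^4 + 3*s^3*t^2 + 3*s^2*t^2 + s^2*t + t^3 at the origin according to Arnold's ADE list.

D_{4}

The Hessian of f at 0 has rank 0. Corank 2; j^3 = t*(s^2 + t^2) splits into three distinct lines over C (the quadratic factor has nonzero discriminant), so D_4.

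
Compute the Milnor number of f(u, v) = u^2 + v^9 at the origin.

8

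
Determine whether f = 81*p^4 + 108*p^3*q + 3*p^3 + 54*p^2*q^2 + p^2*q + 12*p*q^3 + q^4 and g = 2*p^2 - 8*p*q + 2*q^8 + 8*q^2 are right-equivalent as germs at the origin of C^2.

No.

The Hessian of f at 0 has rank 0. Corank 2; j^3 = p^2*(3*p + q) has shape L^2 M (L != M), so D-series; mu = 5 gives D_5. The Hessian of g at 0 has rank 1. Corank 1: A-series; mu = 7 gives A_7. f is D_5 but g is A_7, hence not right-equivalent.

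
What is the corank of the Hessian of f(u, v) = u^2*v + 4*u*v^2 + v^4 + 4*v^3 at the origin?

2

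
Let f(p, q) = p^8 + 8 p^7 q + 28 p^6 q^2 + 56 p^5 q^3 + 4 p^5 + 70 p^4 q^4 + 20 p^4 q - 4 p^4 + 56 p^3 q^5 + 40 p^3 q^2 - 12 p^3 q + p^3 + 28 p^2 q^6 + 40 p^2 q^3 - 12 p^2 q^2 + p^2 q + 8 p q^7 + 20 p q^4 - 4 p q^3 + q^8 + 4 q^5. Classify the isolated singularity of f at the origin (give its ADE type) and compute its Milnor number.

The Hessian of f at 0 has rank 0. Corank 2; j^3 = p^2*(p + q) has shape L^2 M (L != M), so D-series; mu = 9 gives D_9.

Type D9, Milnor number mu = 9.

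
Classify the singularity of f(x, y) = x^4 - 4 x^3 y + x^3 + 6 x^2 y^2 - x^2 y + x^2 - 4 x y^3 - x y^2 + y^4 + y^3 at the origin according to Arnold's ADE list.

The Hessian of f at 0 is [[2, 0], [0, 0]] with rank 1, so corank 1. A Groebner basis of the Jacobian ideal J(f) in C{x,y} is {y^2, x}; counting standard monomials gives mu = 2. Corank 1: A-series; mu = 2 gives A_2.

A2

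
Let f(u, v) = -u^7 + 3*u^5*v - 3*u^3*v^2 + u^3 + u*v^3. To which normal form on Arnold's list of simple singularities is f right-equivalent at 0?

E_7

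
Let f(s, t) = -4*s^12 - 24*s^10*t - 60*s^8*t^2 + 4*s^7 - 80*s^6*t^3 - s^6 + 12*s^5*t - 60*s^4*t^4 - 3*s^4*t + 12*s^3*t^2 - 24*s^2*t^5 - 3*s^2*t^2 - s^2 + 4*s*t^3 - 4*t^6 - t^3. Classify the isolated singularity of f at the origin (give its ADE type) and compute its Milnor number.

Type A_2, Milnor number mu = 2.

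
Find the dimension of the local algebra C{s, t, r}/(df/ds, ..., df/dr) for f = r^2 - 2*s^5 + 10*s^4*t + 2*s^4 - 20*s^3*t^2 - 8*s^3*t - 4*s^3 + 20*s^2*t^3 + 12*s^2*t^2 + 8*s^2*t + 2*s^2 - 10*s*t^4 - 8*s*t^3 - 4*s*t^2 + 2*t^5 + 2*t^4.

4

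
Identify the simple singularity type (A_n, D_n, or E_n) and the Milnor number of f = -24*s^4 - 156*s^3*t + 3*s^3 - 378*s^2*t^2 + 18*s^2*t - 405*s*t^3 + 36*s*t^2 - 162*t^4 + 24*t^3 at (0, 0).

The Hessian of f at 0 has rank 0. Corank 2; j^3 = 3*(s + 2*t)^3 is a perfect cube, so E-series; the 4-jet and mu = 7 give E_7.

Type E7, Milnor number mu = 7.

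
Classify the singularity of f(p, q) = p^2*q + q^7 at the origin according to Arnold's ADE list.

D_{8}

The Hessian of f at 0 is [[0, 0], [0, 0]] with rank 0, so corank 2. A Groebner basis of the Jacobian ideal J(f) in C{p,q} is {p^2/7 + q^6, p^3, p*q}; counting standard monomials gives mu = 8. Corank 2; j^3 = p^2*q has shape L^2 M (L != M), so D-series; mu = 8 gives D_8.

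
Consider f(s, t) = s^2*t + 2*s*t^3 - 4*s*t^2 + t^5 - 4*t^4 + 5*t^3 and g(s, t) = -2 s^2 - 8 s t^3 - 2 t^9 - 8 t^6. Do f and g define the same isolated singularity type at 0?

The Hessian of f at 0 is [[0, 0], [0, 0]] with rank 0, so corank 2. A Groebner basis of the Jacobian ideal J(f) in C{s,t} is {t^3, s^2 - t^2, s*t - 2*t^2}; counting standard monomials gives mu = 4. Corank 2; j^3 = t*(s^2 - 4*s*t + 5*t^2) splits into three distinct lines over C (the quadratic factor has nonzero discriminant), so D_4. The Hessian of g at 0 is [[-4, 0], [0, 0]] with rank 1, so corank 1. A Groebner basis of the Jacobian ideal J(g) in C{s,t} is {s^2*t^2, s^3, s/2 + t^3}; counting standard monomials gives mu = 8. Corank 1: A-series; mu = 8 gives A_8. f is D_4 but g is A_8, hence not right-equivalent.

No.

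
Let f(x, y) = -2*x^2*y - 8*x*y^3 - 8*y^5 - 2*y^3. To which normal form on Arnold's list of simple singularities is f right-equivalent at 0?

D_4

The Hessian of f at 0 has rank 0. Corank 2; j^3 = -2*y*(x^2 + y^2) splits into three distinct lines over C (the quadratic factor has nonzero discriminant), so D_4.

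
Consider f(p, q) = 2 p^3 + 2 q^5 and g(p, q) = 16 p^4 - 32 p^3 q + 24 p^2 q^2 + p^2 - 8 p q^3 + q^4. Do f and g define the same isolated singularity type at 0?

The Hessian of f at 0 has rank 0. Corank 2; j^3 = 2*p^3 is a perfect cube, so E-series; the 5-jet and mu = 8 give E_8. The Hessian of g at 0 has rank 1. Corank 1: A-series; mu = 3 gives A_3. f is E_8 but g is A_3, hence not right-equivalent.

No.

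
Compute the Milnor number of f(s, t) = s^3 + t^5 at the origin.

8

The Hessian of f at 0 is [[0, 0], [0, 0]] with rank 0, so corank 2. A Groebner basis of the Jacobian ideal J(f) in C{s,t} is {t^4, s^2}; counting standard monomials gives mu = 8. Corank 2; j^3 = s^3 is a perfect cube, so E-series; the 5-jet and mu = 8 give E_8.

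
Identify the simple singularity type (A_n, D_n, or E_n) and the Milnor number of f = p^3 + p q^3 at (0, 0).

The Hessian of f at 0 has rank 0. Corank 2; j^3 = p^3 is a perfect cube, so E-series; the 4-jet and mu = 7 give E_7.

Type E7, Milnor number mu = 7.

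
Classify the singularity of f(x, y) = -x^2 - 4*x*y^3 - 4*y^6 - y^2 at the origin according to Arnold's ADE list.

The Hessian of f at 0 is [[-2, 0], [0, -2]] with rank 2, so corank 0. A Groebner basis of the Jacobian ideal J(f) in C{x,y} is {x, y}; counting standard monomials gives mu = 1. Corank 0: nondegenerate Morse point, so A_1.

A1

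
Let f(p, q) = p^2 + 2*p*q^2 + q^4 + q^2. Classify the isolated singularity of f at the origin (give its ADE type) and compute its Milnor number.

Type A_{1}, Milnor number mu = 1.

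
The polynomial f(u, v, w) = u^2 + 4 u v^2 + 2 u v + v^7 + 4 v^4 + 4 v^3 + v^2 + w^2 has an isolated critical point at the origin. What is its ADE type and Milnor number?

The Hessian of f at 0 is [[2, 2, 0], [2, 2, 0], [0, 0, 2]] with rank 2, so corank 1. A Groebner basis of the Jacobian ideal J(f) in C{u,v,w} is {u^3 + 3*u^2*v - 3*u^2/2 - 2*u*v + u/4 + v/4, u/2 + v^2 + v/2, w}; counting standard monomials gives mu = 6. Corank 1: A-series; mu = 6 gives A_6.

Type A6, Milnor number mu = 6.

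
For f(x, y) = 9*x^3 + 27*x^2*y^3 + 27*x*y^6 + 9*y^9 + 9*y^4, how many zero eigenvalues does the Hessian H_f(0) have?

2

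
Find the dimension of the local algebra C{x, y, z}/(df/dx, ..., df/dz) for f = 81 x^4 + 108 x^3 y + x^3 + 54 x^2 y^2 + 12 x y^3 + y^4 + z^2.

The Hessian of f at 0 is [[0, 0, 0], [0, 0, 0], [0, 0, 2]] with rank 1, so corank 2. A Groebner basis of the Jacobian ideal J(f) in C{x,y,z} is {y^4, x*y^2 + y^3/9, x^2, z}; counting standard monomials gives mu = 6. Corank 2; j^3 = x^3 is a perfect cube, so E-series; the 4-jet and mu = 6 give E_6.

6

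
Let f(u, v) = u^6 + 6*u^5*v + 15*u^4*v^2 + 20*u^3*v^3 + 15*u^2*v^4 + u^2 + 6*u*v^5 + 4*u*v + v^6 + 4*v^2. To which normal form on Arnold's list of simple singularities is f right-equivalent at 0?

The Hessian of f at 0 is [[2, 4], [4, 8]] with rank 1, so corank 1. A Groebner basis of the Jacobian ideal J(f) in C{u,v} is {v^5, u + 2*v}; counting standard monomials gives mu = 5. Corank 1: A-series; mu = 5 gives A_5.

A5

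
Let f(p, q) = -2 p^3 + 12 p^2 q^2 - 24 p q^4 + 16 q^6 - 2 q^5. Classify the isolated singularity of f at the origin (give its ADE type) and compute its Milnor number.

The Hessian of f at 0 has rank 0. Corank 2; j^3 = -2*p^3 is a perfect cube, so E-series; the 5-jet and mu = 8 give E_8.

Type E_8, Milnor number mu = 8.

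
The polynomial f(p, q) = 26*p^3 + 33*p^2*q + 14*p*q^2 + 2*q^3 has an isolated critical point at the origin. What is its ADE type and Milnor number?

Type D_{4}, Milnor number mu = 4.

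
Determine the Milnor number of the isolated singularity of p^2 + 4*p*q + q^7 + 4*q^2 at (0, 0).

6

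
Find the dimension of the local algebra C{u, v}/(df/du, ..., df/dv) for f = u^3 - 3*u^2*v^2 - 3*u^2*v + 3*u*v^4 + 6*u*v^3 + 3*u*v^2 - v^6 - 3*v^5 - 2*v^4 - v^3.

The Hessian of f at 0 has rank 0. Corank 2; j^3 = (u - v)^3 is a perfect cube, so E-series; the 4-jet and mu = 6 give E_6.

6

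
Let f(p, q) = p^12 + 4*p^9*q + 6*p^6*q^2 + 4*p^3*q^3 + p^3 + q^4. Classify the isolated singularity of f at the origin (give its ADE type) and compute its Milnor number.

Type E6, Milnor number mu = 6.

The Hessian of f at 0 is [[0, 0], [0, 0]] with rank 0, so corank 2. A Groebner basis of the Jacobian ideal J(f) in C{p,q} is {q^3, p^2}; counting standard monomials gives mu = 6. Corank 2; j^3 = p^3 is a perfect cube, so E-series; the 4-jet and mu = 6 give E_6.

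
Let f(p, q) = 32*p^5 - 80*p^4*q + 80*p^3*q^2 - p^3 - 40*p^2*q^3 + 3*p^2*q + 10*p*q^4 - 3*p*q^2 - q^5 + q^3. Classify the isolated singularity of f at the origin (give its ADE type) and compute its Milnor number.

Type E_8, Milnor number mu = 8.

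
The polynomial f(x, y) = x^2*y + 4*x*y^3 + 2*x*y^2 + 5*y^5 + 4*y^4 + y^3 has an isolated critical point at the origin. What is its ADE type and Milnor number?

The Hessian of f at 0 is [[0, 0], [0, 0]] with rank 0, so corank 2. A Groebner basis of the Jacobian ideal J(f) in C{x,y} is {x^3 - 6*x^2 - 25*x*y/2 - 13*y^2/2, x^2*y + 4*x^2 + 17*x*y/2 + 9*y^2/2, -2*x^2 + x*y^2 - 9*x*y/2 - 5*y^2/2, x*y/2 + y^3 + y^2/2}; counting standard monomials gives mu = 6. Corank 2; j^3 = y*(x + y)^2 has shape L^2 M (L != M), so D-series; mu = 6 gives D_6.

Type D6, Milnor number mu = 6.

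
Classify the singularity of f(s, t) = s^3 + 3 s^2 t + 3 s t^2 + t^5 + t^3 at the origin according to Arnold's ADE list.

The Hessian of f at 0 has rank 0. Corank 2; j^3 = (s + t)^3 is a perfect cube, so E-series; the 5-jet and mu = 8 give E_8.

E8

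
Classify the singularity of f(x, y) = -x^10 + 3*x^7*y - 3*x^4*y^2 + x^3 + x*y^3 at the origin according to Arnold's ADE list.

The Hessian of f at 0 has rank 0. Corank 2; j^3 = x^3 is a perfect cube, so E-series; the 4-jet and mu = 7 give E_7.

E7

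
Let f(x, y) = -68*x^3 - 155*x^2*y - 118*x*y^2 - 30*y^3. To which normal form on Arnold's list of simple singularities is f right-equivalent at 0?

D_{4}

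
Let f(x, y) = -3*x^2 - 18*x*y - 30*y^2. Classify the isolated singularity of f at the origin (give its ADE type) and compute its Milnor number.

The Hessian of f at 0 is [[-6, -18], [-18, -60]] with rank 2, so corank 0. A Groebner basis of the Jacobian ideal J(f) in C{x,y} is {x, y}; counting standard monomials gives mu = 1. Corank 0: nondegenerate Morse point, so A_1.

Type A_{1}, Milnor number mu = 1.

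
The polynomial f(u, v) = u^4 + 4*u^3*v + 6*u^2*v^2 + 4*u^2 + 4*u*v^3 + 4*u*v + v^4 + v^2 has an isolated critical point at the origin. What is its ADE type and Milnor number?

Type A_{3}, Milnor number mu = 3.

The Hessian of f at 0 has rank 1. Corank 1: A-series; mu = 3 gives A_3.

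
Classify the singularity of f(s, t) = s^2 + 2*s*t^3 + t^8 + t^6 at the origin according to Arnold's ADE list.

The Hessian of f at 0 has rank 1. Corank 1: A-series; mu = 7 gives A_7.

A7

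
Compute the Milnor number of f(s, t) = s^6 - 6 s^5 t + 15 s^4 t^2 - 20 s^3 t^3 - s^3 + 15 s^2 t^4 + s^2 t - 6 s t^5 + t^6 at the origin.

The Hessian of f at 0 has rank 0. Corank 2; j^3 = -s^2*(s - t) has shape L^2 M (L != M), so D-series; mu = 7 gives D_7.

7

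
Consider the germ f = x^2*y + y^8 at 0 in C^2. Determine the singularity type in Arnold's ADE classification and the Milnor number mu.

Type D_{9}, Milnor number mu = 9.

The Hessian of f at 0 is [[0, 0], [0, 0]] with rank 0, so corank 2. A Groebner basis of the Jacobian ideal J(f) in C{x,y} is {x^2/8 + y^7, x^3, x*y}; counting standard monomials gives mu = 9. Corank 2; j^3 = x^2*y has shape L^2 M (L != M), so D-series; mu = 9 gives D_9.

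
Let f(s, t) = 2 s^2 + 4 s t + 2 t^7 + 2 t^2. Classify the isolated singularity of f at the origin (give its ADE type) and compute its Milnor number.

The Hessian of f at 0 has rank 1. Corank 1: A-series; mu = 6 gives A_6.

Type A6, Milnor number mu = 6.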